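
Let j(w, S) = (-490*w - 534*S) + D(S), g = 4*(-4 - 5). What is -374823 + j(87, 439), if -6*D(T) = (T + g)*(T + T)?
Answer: -2132554/3 ≈ -7.1085e+5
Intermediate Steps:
g = -36 (g = 4*(-9) = -36)
D(T) = -T*(-36 + T)/3 (D(T) = -(T - 36)*(T + T)/6 = -(-36 + T)*2*T/6 = -T*(-36 + T)/3)
j(w, S) = -534*S - 490*w + S*(36 - S)/3 (j(w, S) = (-490*w - 534*S) + S*(36 - S)/3 = (-534*S - 490*w) + S*(36 - S)/3 = -534*S - 490*w + S*(36 - S)/3)
-374823 + j(87, 439) = -374823 + (-522*439 - 490*87 - ⅓*439²) = -374823 + (-229158 - 42630 - ⅓*192721) = -374823 + (-229158 - 42630 - 192721/3) = -374823 - 1008085/3 = -2132554/3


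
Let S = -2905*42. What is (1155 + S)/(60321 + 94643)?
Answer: -120855/154964 ≈ -0.77989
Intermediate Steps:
S = -122010
(1155 + S)/(60321 + 94643) = (1155 - 122010)/(60321 + 94643) = -120855/154964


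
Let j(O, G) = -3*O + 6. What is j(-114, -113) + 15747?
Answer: 16095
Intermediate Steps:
j(O, G) = 6 - 3*O
j(-114, -113) + 15747 = (6 - 3*(-114)) + 15747 = (6 + 342) + 15747 = 348 + 15747 = 16095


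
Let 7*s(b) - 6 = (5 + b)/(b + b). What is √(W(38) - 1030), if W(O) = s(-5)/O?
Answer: I*√18219271/133 ≈ 32.093*I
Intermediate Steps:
s(b) = 6/7 + (5 + b)/(14*b) (s(b) = 6/7 + ((5 + b)/(b + b))/7 = 6/7 + ((5 + b)/((2*b)))/7 = 6/7 + ((5 + b)*(1/(2*b)))/7 = 6/7 + ((5 + b)/(2*b))/7 = 6/7 + (5 + b)/(14*b))
W(O) = 6/(7*O) (W(O) = ((1/14)*(5 + 13*(-5))/(-5))/O = ((1/14)*(-⅕)*(5 - 65))/O = ((1/14)*(-⅕)*(-60))/O = 6/(7*O))
√(W(38) - 1030) = √((6/7)/38 - 1030) = √((6/7)*(1/38) - 1030) = √(3/133 - 1030) = √(-136987/133) = I*√18219271/133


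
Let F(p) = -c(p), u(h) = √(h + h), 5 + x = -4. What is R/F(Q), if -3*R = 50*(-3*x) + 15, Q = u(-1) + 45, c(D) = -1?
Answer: -455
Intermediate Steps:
x = -9 (x = -5 - 4 = -9)
u(h) = √2*√h (u(h) = √(2*h) = √2*√h)
Q = 45 + I*√2 (Q = √2*√(-1) + 45 = √2*I + 45 = I*√2 + 45 = 45 + I*√2 ≈ 45.0 + 1.4142*I)
F(p) = 1 (F(p) = -1*(-1) = 1)
R = -455 (R = -(50*(-3*(-9)) + 15)/3 = -(50*27 + 15)/3 = -(1350 + 15)/3 = -⅓*1365 = -455)
R/F(Q) = -455/1 = -455*1 = -455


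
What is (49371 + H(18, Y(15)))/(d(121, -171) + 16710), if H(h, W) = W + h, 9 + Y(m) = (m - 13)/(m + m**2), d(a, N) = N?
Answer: 5925601/1984680 ≈ 2.9857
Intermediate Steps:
Y(m) = -9 + (-13 + m)/(m + m**2) (Y(m) = -9 + (m - 13)/(m + m**2) = -9 + (-13 + m)/(m + m**2))
(49371 + H(18, Y(15)))/(d(121, -171) + 16710) = (49371 + ((-13 - 9*15**2 - 8*15)/(15*(1 + 15)) + 18))/(-171 + 16710) = (49371 + ((1/15)*(-13 - 9*225 - 120)/16 + 18))/16539 = (49371 + ((1/15)*(1/16)*(-13 - 2025 - 120) + 18))*(1/16539) = (49371 + ((1/15)*(1/16)*(-2158) + 18))*(1/16539) = (49371 + (-1079/120 + 18))*(1/16539) = (49371 + 1081/120)*(1/16539) = (5925601/120)*(1/16539) = 5925601/1984680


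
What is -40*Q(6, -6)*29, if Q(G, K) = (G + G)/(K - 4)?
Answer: 1392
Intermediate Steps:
Q(G, K) = 2*G/(-4 + K) (Q(G, K) = (2*G)/(-4 + K) = 2*G/(-4 + K))
-40*Q(6, -6)*29 = -80*6/(-4 - 6)*29 = -80*6/(-10)*29 = -80*6*(-1)/10*29 = -40*(-6/5)*29 = 48*29 = 1392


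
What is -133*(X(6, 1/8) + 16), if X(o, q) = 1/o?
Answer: -12901/6 ≈ -2150.2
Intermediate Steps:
-133*(X(6, 1/8) + 16) = -133*(1/6 + 16) = -133*(⅙ + 16) = -133*97/6 = -12901/6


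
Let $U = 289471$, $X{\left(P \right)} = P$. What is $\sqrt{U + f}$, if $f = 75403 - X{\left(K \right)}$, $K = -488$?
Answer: $\sqrt{365362} \approx 604.45$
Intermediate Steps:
$f = 75891$ ($f = 75403 - -488 = 75403 + 488 = 75891$)
$\sqrt{U + f} = \sqrt{289471 + 75891} = \sqrt{365362}$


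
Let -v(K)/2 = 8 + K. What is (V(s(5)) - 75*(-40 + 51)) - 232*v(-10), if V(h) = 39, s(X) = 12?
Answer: -1714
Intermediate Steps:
v(K) = -16 - 2*K (v(K) = -2*(8 + K) = -16 - 2*K)
(V(s(5)) - 75*(-40 + 51)) - 232*v(-10) = (39 - 75*(-40 + 51)) - 232*(-16 - 2*(-10)) = (39 - 75*11) - 232*(-16 + 20) = (39 - 1*825) - 232*4 = (39 - 825) - 928 = -786 - 928 = -1714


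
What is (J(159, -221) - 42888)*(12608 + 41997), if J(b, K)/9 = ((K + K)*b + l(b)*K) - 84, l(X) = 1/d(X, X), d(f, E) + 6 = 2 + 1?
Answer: -36884749215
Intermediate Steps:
d(f, E) = -3 (d(f, E) = -6 + (2 + 1) = -6 + 3 = -3)
l(X) = -⅓ (l(X) = 1/(-3) = -⅓)
J(b, K) = -756 - 3*K + 18*K*b (J(b, K) = 9*(((K + K)*b - K/3) - 84) = 9*(((2*K)*b - K/3) - 84) = 9*((2*K*b - K/3) - 84) = 9*((-K/3 + 2*K*b) - 84) = 9*(-84 - K/3 + 2*K*b) = -756 - 3*K + 18*K*b)
(J(159, -221) - 42888)*(12608 + 41997) = ((-756 - 3*(-221) + 18*(-221)*159) - 42888)*(12608 + 41997) = ((-756 + 663 - 632502) - 42888)*54605 = (-632595 - 42888)*54605 = -675483*54605 = -36884749215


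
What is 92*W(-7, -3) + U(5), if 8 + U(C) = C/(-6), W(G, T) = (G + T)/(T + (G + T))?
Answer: 4831/78 ≈ 61.936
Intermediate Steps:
W(G, T) = (G + T)/(G + 2*T)
U(C) = -8 - C/6 (U(C) = -8 + C/(-6) = -8 + C*(-1/6) = -8 - C/6)
92*W(-7, -3) + U(5) = 92*((-7 - 3)/(-7 + 2*(-3))) + (-8 - 1/6*5) = 92*(-10/(-7 - 6)) + (-8 - 5/6) = 92*(-10/(-13)) - 53/6 = 92*(-1/13*(-10)) - 53/6 = 92*(10/13) - 53/6 = 920/13 - 53/6 = 4831/78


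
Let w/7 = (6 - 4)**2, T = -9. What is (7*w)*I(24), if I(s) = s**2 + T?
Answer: 111132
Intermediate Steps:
I(s) = -9 + s**2 (I(s) = s**2 - 9 = -9 + s**2)
w = 28 (w = 7*(6 - 4)**2 = 7*2**2 = 7*4 = 28)
(7*w)*I(24) = (7*28)*(-9 + 24**2) = 196*(-9 + 576) = 196*567 = 111132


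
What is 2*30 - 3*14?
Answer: 18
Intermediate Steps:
2*30 - 3*14 = 60 - 42 = 18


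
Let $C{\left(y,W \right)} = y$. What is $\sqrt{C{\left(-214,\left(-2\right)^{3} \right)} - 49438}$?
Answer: $2 i \sqrt{12413} \approx 222.83 i$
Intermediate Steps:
$\sqrt{C{\left(-214,\left(-2\right)^{3} \right)} - 49438} = \sqrt{-214 - 49438} = \sqrt{-49652} = 2 i \sqrt{12413}$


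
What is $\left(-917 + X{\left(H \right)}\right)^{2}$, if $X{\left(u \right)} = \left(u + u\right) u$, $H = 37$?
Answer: $3316041$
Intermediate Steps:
$X{\left(u \right)} = 2 u^{2}$ ($X{\left(u \right)} = 2 u u = 2 u^{2}$)
$\left(-917 + X{\left(H \right)}\right)^{2} = \left(-917 + 2 \cdot 37^{2}\right)^{2} = \left(-917 + 2 \cdot 1369\right)^{2} = \left(-917 + 2738\right)^{2} = 1821^{2} = 3316041$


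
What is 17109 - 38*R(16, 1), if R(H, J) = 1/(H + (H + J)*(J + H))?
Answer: 5218207/305 ≈ 17109.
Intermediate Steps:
R(H, J) = 1/(H + (H + J)²) (R(H, J) = 1/(H + (H + J)*(H + J)) = 1/(H + (H + J)²))
17109 - 38*R(16, 1) = 17109 - 38/(16 + (16 + 1)²) = 17109 - 38/(16 + 17²) = 17109 - 38/(16 + 289) = 17109 - 38/305 = 5218207/305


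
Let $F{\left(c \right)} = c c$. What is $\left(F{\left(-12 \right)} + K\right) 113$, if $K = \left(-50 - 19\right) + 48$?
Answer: $13899$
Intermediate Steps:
$F{\left(c \right)} = c^{2}$
$K = -21$ ($K = -69 + 48 = -21$)
$\left(F{\left(-12 \right)} + K\right) 113 = \left(\left(-12\right)^{2} - 21\right) 113 = \left(144 - 21\right) 113 = 123 \cdot 113 = 13899$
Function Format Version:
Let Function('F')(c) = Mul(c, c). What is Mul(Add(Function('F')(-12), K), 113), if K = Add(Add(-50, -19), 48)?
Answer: 13899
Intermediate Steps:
Function('F')(c) = Pow(c, 2)
K = -21 (K = Add(-69, 48) = -21)
Mul(Add(Function('F')(-12), K), 113) = Mul(Add(Pow(-12, 2), -21), 113) = Mul(Add(144, -21), 113) = Mul(123, 113) = 13899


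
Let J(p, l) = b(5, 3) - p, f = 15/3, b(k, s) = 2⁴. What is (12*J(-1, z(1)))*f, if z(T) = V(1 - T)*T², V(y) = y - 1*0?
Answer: 1020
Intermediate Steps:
V(y) = y (V(y) = y + 0 = y)
b(k, s) = 16
z(T) = T²*(1 - T) (z(T) = (1 - T)*T² = T²*(1 - T))
f = 5 (f = 15*(⅓) = 5)
J(p, l) = 16 - p
(12*J(-1, z(1)))*f = (12*(16 - 1*(-1)))*5 = (12*(16 + 1))*5 = (12*17)*5 = 204*5 = 1020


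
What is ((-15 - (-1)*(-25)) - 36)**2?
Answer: 5776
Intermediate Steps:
((-15 - (-1)*(-25)) - 36)**2 = ((-15 - 1*25) - 36)**2 = ((-15 - 25) - 36)**2 = (-40 - 36)**2 = (-76)**2 = 5776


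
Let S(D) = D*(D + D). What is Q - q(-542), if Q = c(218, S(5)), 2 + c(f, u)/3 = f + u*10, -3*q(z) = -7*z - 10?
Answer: 10228/3 ≈ 3409.3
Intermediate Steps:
S(D) = 2*D² (S(D) = D*(2*D) = 2*D²)
q(z) = 10/3 + 7*z/3 (q(z) = -(-7*z - 10)/3 = -(-10 - 7*z)/3 = 10/3 + 7*z/3)
c(f, u) = -6 + 3*f + 30*u (c(f, u) = -6 + 3*(f + u*10) = -6 + 3*(f + 10*u) = -6 + (3*f + 30*u) = -6 + 3*f + 30*u)
Q = 2148 (Q = -6 + 3*218 + 30*(2*5²) = -6 + 654 + 30*(2*25) = -6 + 654 + 30*50 = -6 + 654 + 1500 = 2148)
Q - q(-542) = 2148 - (10/3 + (7/3)*(-542)) = 2148 - (10/3 - 3794/3) = 2148 - 1*(-3784/3) = 2148 + 3784/3 = 10228/3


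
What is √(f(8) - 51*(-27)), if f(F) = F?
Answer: √1385 ≈ 37.216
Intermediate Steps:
√(f(8) - 51*(-27)) = √(8 - 51*(-27)) = √(8 + 1377) = √1385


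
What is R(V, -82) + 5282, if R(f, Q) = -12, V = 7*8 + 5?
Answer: 5270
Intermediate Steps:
V = 61 (V = 56 + 5 = 61)
R(V, -82) + 5282 = -12 + 5282 = 5270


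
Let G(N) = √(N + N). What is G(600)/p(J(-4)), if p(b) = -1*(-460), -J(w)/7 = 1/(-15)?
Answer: √3/23 ≈ 0.075307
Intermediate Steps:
J(w) = 7/15 (J(w) = -7/(-15) = -7*(-1/15) = 7/15)
G(N) = √2*√N (G(N) = √(2*N) = √2*√N)
p(b) = 460
G(600)/p(J(-4)) = (√2*√600)/460 = (√2*(10*√6))*(1/460) = (20*√3)*(1/460) = √3/23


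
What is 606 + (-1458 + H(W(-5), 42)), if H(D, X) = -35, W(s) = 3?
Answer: -887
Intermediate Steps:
606 + (-1458 + H(W(-5), 42)) = 606 + (-1458 - 35) = 606 - 1493 = -887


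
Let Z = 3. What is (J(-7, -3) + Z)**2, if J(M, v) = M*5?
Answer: 1024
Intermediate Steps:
J(M, v) = 5*M
(J(-7, -3) + Z)**2 = (5*(-7) + 3)**2 = (-35 + 3)**2 = (-32)**2 = 1024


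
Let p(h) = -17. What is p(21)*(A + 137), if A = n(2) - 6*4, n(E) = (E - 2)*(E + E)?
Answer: -1921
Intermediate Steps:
n(E) = 2*E*(-2 + E) (n(E) = (-2 + E)*(2*E) = 2*E*(-2 + E))
A = -24 (A = 2*2*(-2 + 2) - 6*4 = 2*2*0 - 24 = 0 - 24 = -24)
p(21)*(A + 137) = -17*(-24 + 137) = -17*113 = -1921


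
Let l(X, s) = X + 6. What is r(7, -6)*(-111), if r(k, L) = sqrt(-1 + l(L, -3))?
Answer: -111*I ≈ -111.0*I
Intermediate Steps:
l(X, s) = 6 + X
r(k, L) = sqrt(5 + L) (r(k, L) = sqrt(-1 + (6 + L)) = sqrt(5 + L))
r(7, -6)*(-111) = sqrt(5 - 6)*(-111) = sqrt(-1)*(-111) = I*(-111) = -111*I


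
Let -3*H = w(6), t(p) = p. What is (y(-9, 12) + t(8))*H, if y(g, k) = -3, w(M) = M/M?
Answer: -5/3 ≈ -1.6667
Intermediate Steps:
w(M) = 1
H = -1/3 (H = -1/3*1 = -1/3 ≈ -0.33333)
(y(-9, 12) + t(8))*H = (-3 + 8)*(-1/3) = 5*(-1/3) = -5/3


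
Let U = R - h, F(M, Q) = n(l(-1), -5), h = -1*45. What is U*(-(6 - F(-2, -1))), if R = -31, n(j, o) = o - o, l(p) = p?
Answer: -84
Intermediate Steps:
h = -45
n(j, o) = 0
F(M, Q) = 0
U = 14 (U = -31 - 1*(-45) = -31 + 45 = 14)
U*(-(6 - F(-2, -1))) = 14*(-(6 - 1*0)) = 14*(-(6 + 0)) = 14*(-1*6) = 14*(-6) = -84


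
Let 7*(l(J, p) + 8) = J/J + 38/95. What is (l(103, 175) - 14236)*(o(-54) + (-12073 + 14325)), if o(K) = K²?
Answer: -368059792/5 ≈ -7.3612e+7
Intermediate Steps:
l(J, p) = -39/5 (l(J, p) = -8 + (J/J + 38/95)/7 = -8 + (1 + 38*(1/95))/7 = -8 + (1 + ⅖)/7 = -8 + (⅐)*(7/5) = -8 + ⅕ = -39/5)
(l(103, 175) - 14236)*(o(-54) + (-12073 + 14325)) = (-39/5 - 14236)*((-54)² + (-12073 + 14325)) = -71219*(2916 + 2252)/5 = -71219/5*5168 = -368059792/5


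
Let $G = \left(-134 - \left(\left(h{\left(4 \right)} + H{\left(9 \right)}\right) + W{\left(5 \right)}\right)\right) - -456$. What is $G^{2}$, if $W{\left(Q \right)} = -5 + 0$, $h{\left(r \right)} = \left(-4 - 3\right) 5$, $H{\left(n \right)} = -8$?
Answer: $136900$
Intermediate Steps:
$h{\left(r \right)} = -35$ ($h{\left(r \right)} = \left(-7\right) 5 = -35$)
$W{\left(Q \right)} = -5$
$G = 370$ ($G = \left(-134 - \left(\left(-35 - 8\right) - 5\right)\right) - -456 = \left(-134 - \left(-43 - 5\right)\right) + 456 = \left(-134 - -48\right) + 456 = \left(-134 + 48\right) + 456 = -86 + 456 = 370$)
$G^{2} = 370^{2} = 136900$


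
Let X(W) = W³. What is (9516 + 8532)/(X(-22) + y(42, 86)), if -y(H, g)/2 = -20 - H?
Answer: -1504/877 ≈ -1.7149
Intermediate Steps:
y(H, g) = 40 + 2*H (y(H, g) = -2*(-20 - H) = 40 + 2*H)
(9516 + 8532)/(X(-22) + y(42, 86)) = (9516 + 8532)/((-22)³ + (40 + 2*42)) = 18048/(-10648 + (40 + 84)) = 18048/(-10648 + 124) = 18048/(-10524) = 18048*(-1/10524) = -1504/877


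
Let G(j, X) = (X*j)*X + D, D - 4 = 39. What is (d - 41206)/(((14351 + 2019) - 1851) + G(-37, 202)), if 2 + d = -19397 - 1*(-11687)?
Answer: 24459/747593 ≈ 0.032717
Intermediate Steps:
D = 43 (D = 4 + 39 = 43)
d = -7712 (d = -2 + (-19397 - 1*(-11687)) = -2 + (-19397 + 11687) = -2 - 7710 = -7712)
G(j, X) = 43 + j*X**2 (G(j, X) = (X*j)*X + 43 = j*X**2 + 43 = 43 + j*X**2)
(d - 41206)/(((14351 + 2019) - 1851) + G(-37, 202)) = (-7712 - 41206)/(((14351 + 2019) - 1851) + (43 - 37*202**2)) = -48918/((16370 - 1851) + (43 - 37*40804)) = -48918/(14519 + (43 - 1509748)) = -48918/(14519 - 1509705) = -48918/(-1495186) = -48918*(-1/1495186) = 24459/747593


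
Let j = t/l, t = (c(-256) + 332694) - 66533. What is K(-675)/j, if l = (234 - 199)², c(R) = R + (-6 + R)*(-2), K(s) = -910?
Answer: -1114750/266429 ≈ -4.1840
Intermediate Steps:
c(R) = 12 - R (c(R) = R + (12 - 2*R) = 12 - R)
l = 1225 (l = 35² = 1225)
t = 266429 (t = ((12 - 1*(-256)) + 332694) - 66533 = ((12 + 256) + 332694) - 66533 = (268 + 332694) - 66533 = 332962 - 66533 = 266429)
j = 266429/1225 ≈ 217.49
K(-675)/j = -910/266429/1225 = -910*1225/266429 = -1114750/266429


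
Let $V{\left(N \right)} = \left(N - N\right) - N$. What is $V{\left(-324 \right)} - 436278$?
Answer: $-435954$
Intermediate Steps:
$V{\left(N \right)} = - N$ ($V{\left(N \right)} = 0 - N = - N$)
$V{\left(-324 \right)} - 436278 = \left(-1\right) \left(-324\right) - 436278 = 324 - 436278 = -435954$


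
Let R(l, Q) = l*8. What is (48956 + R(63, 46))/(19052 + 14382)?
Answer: 24730/16717 ≈ 1.4793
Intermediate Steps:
R(l, Q) = 8*l
(48956 + R(63, 46))/(19052 + 14382) = (48956 + 8*63)/(19052 + 14382) = (48956 + 504)/33434 = 49460*(1/33434) = 24730/16717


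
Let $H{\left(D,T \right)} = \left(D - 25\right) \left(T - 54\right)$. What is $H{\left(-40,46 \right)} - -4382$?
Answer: $4902$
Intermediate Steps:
$H{\left(D,T \right)} = \left(-54 + T\right) \left(-25 + D\right)$ ($H{\left(D,T \right)} = \left(-25 + D\right) \left(-54 + T\right) = \left(-54 + T\right) \left(-25 + D\right)$)
$H{\left(-40,46 \right)} - -4382 = \left(1350 - -2160 - 1150 - 1840\right) - -4382 = \left(1350 + 2160 - 1150 - 1840\right) + 4382 = 520 + 4382 = 4902$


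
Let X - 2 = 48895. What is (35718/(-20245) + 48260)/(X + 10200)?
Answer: 976987982/1196418765 ≈ 0.81659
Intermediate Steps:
X = 48897 (X = 2 + 48895 = 48897)
(35718/(-20245) + 48260)/(X + 10200) = (35718/(-20245) + 48260)/(48897 + 10200) = (35718*(-1/20245) + 48260)/59097 = (-35718/20245 + 48260)*(1/59097) = (976987982/20245)*(1/59097) = 976987982/1196418765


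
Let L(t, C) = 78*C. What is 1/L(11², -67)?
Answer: -1/5226 ≈ -0.00019135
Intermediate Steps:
1/L(11², -67) = 1/(78*(-67)) = 1/(-5226) = -1/5226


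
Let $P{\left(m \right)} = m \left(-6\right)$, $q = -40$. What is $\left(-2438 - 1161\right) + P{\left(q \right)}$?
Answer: $-3359$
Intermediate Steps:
$P{\left(m \right)} = - 6 m$
$\left(-2438 - 1161\right) + P{\left(q \right)} = \left(-2438 - 1161\right) - -240 = -3599 + 240 = -3359$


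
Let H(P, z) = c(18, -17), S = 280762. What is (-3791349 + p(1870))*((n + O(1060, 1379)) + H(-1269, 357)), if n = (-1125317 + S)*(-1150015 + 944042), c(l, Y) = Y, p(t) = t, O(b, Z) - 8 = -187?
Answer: -659200815814537301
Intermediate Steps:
O(b, Z) = -179 (O(b, Z) = 8 - 187 = -179)
H(P, z) = -17
n = 173955527015 (n = (-1125317 + 280762)*(-1150015 + 944042) = -844555*(-205973) = 173955527015)
(-3791349 + p(1870))*((n + O(1060, 1379)) + H(-1269, 357)) = (-3791349 + 1870)*((173955527015 - 179) - 17) = -3789479*(173955526836 - 17) = -3789479*173955526819 = -659200815814537301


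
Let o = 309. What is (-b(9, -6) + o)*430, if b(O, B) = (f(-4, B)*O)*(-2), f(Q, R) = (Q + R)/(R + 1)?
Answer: 148350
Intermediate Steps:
f(Q, R) = (Q + R)/(1 + R)
b(O, B) = -2*O*(-4 + B)/(1 + B) (b(O, B) = (((-4 + B)/(1 + B))*O)*(-2) = (O*(-4 + B)/(1 + B))*(-2) = -2*O*(-4 + B)/(1 + B))
(-b(9, -6) + o)*430 = (-2*9*(4 - 1*(-6))/(1 - 6) + 309)*430 = (-2*9*(4 + 6)/(-5) + 309)*430 = (-2*9*(-1)*10/5 + 309)*430 = (-1*(-36) + 309)*430 = (36 + 309)*430 = 345*430 = 148350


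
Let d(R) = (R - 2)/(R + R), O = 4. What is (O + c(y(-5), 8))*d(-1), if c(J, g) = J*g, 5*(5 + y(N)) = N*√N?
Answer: -54 - 12*I*√5 ≈ -54.0 - 26.833*I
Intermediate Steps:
y(N) = -5 + N^(3/2)/5 (y(N) = -5 + (N*√N)/5 = -5 + N^(3/2)/5)
d(R) = (-2 + R)/(2*R) (d(R) = (-2 + R)/((2*R)) = (-2 + R)*(1/(2*R)) = (-2 + R)/(2*R))
(O + c(y(-5), 8))*d(-1) = (4 + (-5 + (-5)^(3/2)/5)*8)*((½)*(-2 - 1)/(-1)) = (4 + (-5 + (-5*I*√5)/5)*8)*((½)*(-1)*(-3)) = (4 + (-5 - I*√5)*8)*(3/2) = (4 + (-40 - 8*I*√5))*(3/2) = (-36 - 8*I*√5)*(3/2) = -54 - 12*I*√5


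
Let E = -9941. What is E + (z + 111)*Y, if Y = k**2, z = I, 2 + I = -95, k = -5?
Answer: -9591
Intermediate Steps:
I = -97 (I = -2 - 95 = -97)
z = -97
Y = 25 (Y = (-5)**2 = 25)
E + (z + 111)*Y = -9941 + (-97 + 111)*25 = -9941 + 14*25 = -9941 + 350 = -9591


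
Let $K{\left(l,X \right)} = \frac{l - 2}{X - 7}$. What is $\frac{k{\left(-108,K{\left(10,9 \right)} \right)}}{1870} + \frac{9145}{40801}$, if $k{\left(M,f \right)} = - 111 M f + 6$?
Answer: $\frac{986917754}{38148935} \approx 25.87$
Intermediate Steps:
$K{\left(l,X \right)} = \frac{-2 + l}{-7 + X}$
$k{\left(M,f \right)} = 6 - 111 M f$ ($k{\left(M,f \right)} = - 111 M f + 6 = 6 - 111 M f$)
$\frac{k{\left(-108,K{\left(10,9 \right)} \right)}}{1870} + \frac{9145}{40801} = \frac{6 - - 11988 \frac{-2 + 10}{-7 + 9}}{1870} + \frac{9145}{40801} = \left(6 - - 11988 \cdot \frac{1}{2} \cdot 8\right) \frac{1}{1870} + 9145 \cdot \frac{1}{40801} = \left(6 - - 11988 \cdot \frac{1}{2} \cdot 8\right) \frac{1}{1870} + \frac{9145}{40801} = \left(6 - \left(-11988\right) 4\right) \frac{1}{1870} + \frac{9145}{40801} = \left(6 + 47952\right) \frac{1}{1870} + \frac{9145}{40801} = 47958 \cdot \frac{1}{1870} + \frac{9145}{40801} = \frac{23979}{935} + \frac{9145}{40801} = \frac{986917754}{38148935}$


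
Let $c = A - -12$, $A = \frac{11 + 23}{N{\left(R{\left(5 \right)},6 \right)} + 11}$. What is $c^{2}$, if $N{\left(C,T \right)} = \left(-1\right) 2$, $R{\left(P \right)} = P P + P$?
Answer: $\frac{20164}{81} \approx 248.94$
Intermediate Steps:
$R{\left(P \right)} = P + P^{2}$ ($R{\left(P \right)} = P^{2} + P = P + P^{2}$)
$N{\left(C,T \right)} = -2$
$A = \frac{34}{9}$ ($A = \frac{11 + 23}{-2 + 11} = \frac{34}{9} \approx 3.7778$)
$c = \frac{142}{9}$ ($c = \frac{34}{9} - -12 = \frac{34}{9} + 12 = \frac{142}{9} \approx 15.778$)
$c^{2} = \left(\frac{142}{9}\right)^{2} = \frac{20164}{81}$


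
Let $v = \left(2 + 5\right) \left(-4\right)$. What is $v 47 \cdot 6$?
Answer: $-7896$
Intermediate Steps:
$v = -28$ ($v = 7 \left(-4\right) = -28$)
$v 47 \cdot 6 = \left(-28\right) 47 \cdot 6 = \left(-1316\right) 6 = -7896$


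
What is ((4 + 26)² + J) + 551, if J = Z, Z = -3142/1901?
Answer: 2755209/1901 ≈ 1449.3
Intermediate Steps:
Z = -3142/1901 (Z = -3142*1/1901 = -3142/1901 ≈ -1.6528)
J = -3142/1901 ≈ -1.6528
((4 + 26)² + J) + 551 = ((4 + 26)² - 3142/1901) + 551 = (30² - 3142/1901) + 551 = (900 - 3142/1901) + 551 = 1707758/1901 + 551 = 2755209/1901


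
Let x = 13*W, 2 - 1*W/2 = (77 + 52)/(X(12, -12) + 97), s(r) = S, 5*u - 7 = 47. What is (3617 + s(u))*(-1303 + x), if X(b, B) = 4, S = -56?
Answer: -461879505/101 ≈ -4.5731e+6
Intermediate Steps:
u = 54/5 (u = 7/5 + (⅕)*47 = 7/5 + 47/5 = 54/5 ≈ 10.800)
s(r) = -56
W = 146/101 (W = 4 - 2*(77 + 52)/(4 + 97) = 4 - 258/101 = 146/101 ≈ 1.4455)
x = 1898/101 (x = 13*(146/101) = 1898/101 ≈ 18.792)
(3617 + s(u))*(-1303 + x) = (3617 - 56)*(-1303 + 1898/101) = 3561*(-129705/101) = -461879505/101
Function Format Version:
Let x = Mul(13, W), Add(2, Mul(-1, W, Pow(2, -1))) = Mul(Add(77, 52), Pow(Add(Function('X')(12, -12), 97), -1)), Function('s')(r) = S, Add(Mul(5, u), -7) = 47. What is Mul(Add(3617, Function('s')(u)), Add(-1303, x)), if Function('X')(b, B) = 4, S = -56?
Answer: Rational(-461879505, 101) ≈ -4.5731e+6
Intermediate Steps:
u = Rational(54, 5) (u = Add(Rational(7, 5), Mul(Rational(1, 5), 47)) = Add(Rational(7, 5), Rational(47, 5)) = Rational(54, 5) ≈ 10.800)
Function('s')(r) = -56
W = Rational(146, 101) (W = Add(4, Mul(-2, Mul(Add(77, 52), Pow(Add(4, 97), -1)))) = Add(4, Mul(-2, Mul(129, Pow(101, -1)))) = Add(4, Mul(-2, Mul(129, Rational(1, 101)))) = Add(4, Mul(-2, Rational(129, 101))) = Add(4, Rational(-258, 101)) = Rational(146, 101) ≈ 1.4455)
x = Rational(1898, 101) (x = Mul(13, Rational(146, 101)) = Rational(1898, 101) ≈ 18.792)
Mul(Add(3617, Function('s')(u)), Add(-1303, x)) = Mul(Add(3617, -56), Add(-1303, Rational(1898, 101))) = Mul(3561, Rational(-129705, 101)) = Rational(-461879505, 101)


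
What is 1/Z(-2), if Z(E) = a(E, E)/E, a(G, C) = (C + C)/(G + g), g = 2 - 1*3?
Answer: -3/2 ≈ -1.5000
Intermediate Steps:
g = -1 (g = 2 - 3 = -1)
a(G, C) = 2*C/(-1 + G) (a(G, C) = (C + C)/(G - 1) = (2*C)/(-1 + G) = 2*C/(-1 + G))
Z(E) = 2/(-1 + E) (Z(E) = (2*E/(-1 + E))/E = 2/(-1 + E))
1/Z(-2) = 1/(2/(-1 - 2)) = 1/(2/(-3)) = 1/(2*(-1/3)) = 1/(-2/3) = -3/2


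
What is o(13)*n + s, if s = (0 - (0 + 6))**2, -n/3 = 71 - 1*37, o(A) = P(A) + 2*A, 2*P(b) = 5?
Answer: -2871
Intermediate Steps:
P(b) = 5/2 (P(b) = (1/2)*5 = 5/2)
o(A) = 5/2 + 2*A
n = -102 (n = -3*(71 - 1*37) = -3*(71 - 37) = -3*34 = -102)
s = 36 (s = (0 - 1*6)**2 = (0 - 6)**2 = (-6)**2 = 36)
o(13)*n + s = (5/2 + 2*13)*(-102) + 36 = (5/2 + 26)*(-102) + 36 = (57/2)*(-102) + 36 = -2907 + 36 = -2871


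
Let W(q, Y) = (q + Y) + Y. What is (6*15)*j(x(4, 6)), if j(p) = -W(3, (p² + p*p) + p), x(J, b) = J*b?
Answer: -211950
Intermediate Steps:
W(q, Y) = q + 2*Y (W(q, Y) = (Y + q) + Y = q + 2*Y)
j(p) = -3 - 4*p² - 2*p (j(p) = -(3 + 2*((p² + p*p) + p)) = -(3 + 2*((p² + p²) + p)) = -(3 + 2*(2*p² + p)) = -(3 + 2*(p + 2*p²)) = -(3 + (2*p + 4*p²)) = -(3 + 2*p + 4*p²) = -3 - 4*p² - 2*p)
(6*15)*j(x(4, 6)) = (6*15)*(-3 - 2*4*6*(1 + 2*(4*6))) = 90*(-3 - 2*24*(1 + 2*24)) = 90*(-3 - 2*24*(1 + 48)) = 90*(-3 - 2*24*49) = 90*(-3 - 2352) = 90*(-2355) = -211950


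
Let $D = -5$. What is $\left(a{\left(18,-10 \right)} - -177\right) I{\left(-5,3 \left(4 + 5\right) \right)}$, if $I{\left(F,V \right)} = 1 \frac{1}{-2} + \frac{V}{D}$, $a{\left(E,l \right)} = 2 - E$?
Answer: $- \frac{9499}{10} \approx -949.9$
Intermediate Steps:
$I{\left(F,V \right)} = - \frac{1}{2} - \frac{V}{5}$ ($I{\left(F,V \right)} = 1 \frac{1}{-2} + \frac{V}{-5} = 1 \left(- \frac{1}{2}\right) + V \left(- \frac{1}{5}\right) = - \frac{1}{2} - \frac{V}{5}$)
$\left(a{\left(18,-10 \right)} - -177\right) I{\left(-5,3 \left(4 + 5\right) \right)} = \left(\left(2 - 18\right) - -177\right) \left(- \frac{1}{2} - \frac{3 \left(4 + 5\right)}{5}\right) = \left(\left(2 - 18\right) + 177\right) \left(- \frac{1}{2} - \frac{3 \cdot 9}{5}\right) = \left(-16 + 177\right) \left(- \frac{1}{2} - \frac{27}{5}\right) = 161 \left(- \frac{1}{2} - \frac{27}{5}\right) = 161 \left(- \frac{59}{10}\right) = - \frac{9499}{10}$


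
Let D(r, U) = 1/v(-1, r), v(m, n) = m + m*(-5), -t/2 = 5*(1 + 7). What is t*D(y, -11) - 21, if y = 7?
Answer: -41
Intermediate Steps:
t = -80 (t = -10*(1 + 7) = -10*8 = -2*40 = -80)
v(m, n) = -4*m (v(m, n) = m - 5*m = -4*m)
D(r, U) = ¼ (D(r, U) = 1/(-4*(-1)) = 1/4 = ¼)
t*D(y, -11) - 21 = -80*¼ - 21 = -20 - 21 = -41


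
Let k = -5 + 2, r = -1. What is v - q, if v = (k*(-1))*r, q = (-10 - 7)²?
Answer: -292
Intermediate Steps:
k = -3
q = 289 (q = (-17)² = 289)
v = -3 (v = -3*(-1)*(-1) = 3*(-1) = -3)
v - q = -3 - 1*289 = -3 - 289 = -292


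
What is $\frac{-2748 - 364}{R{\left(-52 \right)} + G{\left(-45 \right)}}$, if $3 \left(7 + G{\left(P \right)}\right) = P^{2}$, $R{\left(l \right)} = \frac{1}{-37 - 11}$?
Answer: $- \frac{149376}{32063} \approx -4.6588$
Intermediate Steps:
$R{\left(l \right)} = - \frac{1}{48}$ ($R{\left(l \right)} = \frac{1}{-48} = - \frac{1}{48}$)
$G{\left(P \right)} = -7 + \frac{P^{2}}{3}$
$\frac{-2748 - 364}{R{\left(-52 \right)} + G{\left(-45 \right)}} = \frac{-2748 - 364}{- \frac{1}{48} - \left(7 - \frac{\left(-45\right)^{2}}{3}\right)} = - \frac{3112}{- \frac{1}{48} + \left(-7 + \frac{1}{3} \cdot 2025\right)} = - \frac{3112}{- \frac{1}{48} + \left(-7 + 675\right)} = - \frac{3112}{- \frac{1}{48} + 668} = - \frac{3112}{\frac{32063}{48}} = \left(-3112\right) \frac{48}{32063} = - \frac{149376}{32063}$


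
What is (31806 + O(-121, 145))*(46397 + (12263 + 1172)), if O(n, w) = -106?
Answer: 1896674400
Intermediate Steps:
(31806 + O(-121, 145))*(46397 + (12263 + 1172)) = (31806 - 106)*(46397 + (12263 + 1172)) = 31700*(46397 + 13435) = 31700*59832 = 1896674400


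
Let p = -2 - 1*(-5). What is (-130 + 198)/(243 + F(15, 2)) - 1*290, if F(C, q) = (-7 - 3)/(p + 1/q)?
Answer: -487014/1681 ≈ -289.72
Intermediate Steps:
p = 3 (p = -2 + 5 = 3)
F(C, q) = -10/(3 + 1/q) (F(C, q) = (-7 - 3)/(3 + 1/q) = -10/(3 + 1/q))
(-130 + 198)/(243 + F(15, 2)) - 1*290 = (-130 + 198)/(243 - 10*2/(1 + 3*2)) - 1*290 = 68/(243 - 10*2/(1 + 6)) - 290 = 68/(243 - 10*2/7) - 290 = 68/(243 - 10*2*⅐) - 290 = 68/(243 - 20/7) - 290 = 68/(1681/7) - 290 = 68*(7/1681) - 290 = 476/1681 - 290 = -487014/1681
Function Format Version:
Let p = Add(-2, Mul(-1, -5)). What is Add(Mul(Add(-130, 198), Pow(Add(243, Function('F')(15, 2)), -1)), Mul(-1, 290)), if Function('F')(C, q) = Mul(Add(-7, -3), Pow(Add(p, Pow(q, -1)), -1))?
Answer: Rational(-487014, 1681) ≈ -289.72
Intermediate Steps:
p = 3 (p = Add(-2, 5) = 3)
Function('F')(C, q) = Mul(-10, Pow(Add(3, Pow(q, -1)), -1)) (Function('F')(C, q) = Mul(Add(-7, -3), Pow(Add(3, Pow(q, -1)), -1)) = Mul(-10, Pow(Add(3, Pow(q, -1)), -1)))
Add(Mul(Add(-130, 198), Pow(Add(243, Function('F')(15, 2)), -1)), Mul(-1, 290)) = Add(Mul(Add(-130, 198), Pow(Add(243, Mul(-10, 2, Pow(Add(1, Mul(3, 2)), -1))), -1)), Mul(-1, 290)) = Add(Mul(68, Pow(Add(243, Mul(-10, 2, Pow(Add(1, 6), -1))), -1)), -290) = Add(Mul(68, Pow(Add(243, Mul(-10, 2, Pow(7, -1))), -1)), -290) = Add(Mul(68, Pow(Add(243, Mul(-10, 2, Rational(1, 7))), -1)), -290) = Add(Mul(68, Pow(Add(243, Rational(-20, 7)), -1)), -290) = Add(Mul(68, Pow(Rational(1681, 7), -1)), -290) = Add(Mul(68, Rational(7, 1681)), -290) = Add(Rational(476, 1681), -290) = Rational(-487014, 1681)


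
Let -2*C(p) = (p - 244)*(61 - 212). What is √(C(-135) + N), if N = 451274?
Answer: √1690638/2 ≈ 650.12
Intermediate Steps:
C(p) = -18422 + 151*p/2 (C(p) = -(p - 244)*(61 - 212)/2 = -(-244 + p)*(-151)/2 = -(36844 - 151*p)/2 = -18422 + 151*p/2)
√(C(-135) + N) = √((-18422 + (151/2)*(-135)) + 451274) = √((-18422 - 20385/2) + 451274) = √(-57229/2 + 451274) = √(845319/2) = √1690638/2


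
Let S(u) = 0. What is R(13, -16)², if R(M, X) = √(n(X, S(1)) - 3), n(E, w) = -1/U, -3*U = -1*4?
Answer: -15/4 ≈ -3.7500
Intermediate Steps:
U = 4/3 (U = -(-1)*4/3 = -⅓*(-4) = 4/3 ≈ 1.3333)
n(E, w) = -¾ (n(E, w) = -1/4/3 = -1*¾ = -¾)
R(M, X) = I*√15/2 (R(M, X) = √(-¾ - 3) = √(-15/4) = I*√15/2)
R(13, -16)² = (I*√15/2)² = -15/4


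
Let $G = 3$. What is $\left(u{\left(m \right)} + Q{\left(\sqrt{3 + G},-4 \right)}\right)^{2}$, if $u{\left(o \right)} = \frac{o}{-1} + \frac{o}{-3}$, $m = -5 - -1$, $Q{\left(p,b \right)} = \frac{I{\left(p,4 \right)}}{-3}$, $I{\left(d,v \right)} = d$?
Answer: $\frac{\left(16 - \sqrt{6}\right)^{2}}{9} \approx 20.402$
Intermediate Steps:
$Q{\left(p,b \right)} = - \frac{p}{3}$ ($Q{\left(p,b \right)} = \frac{p}{-3} = p \left(- \frac{1}{3}\right) = - \frac{p}{3}$)
$m = -4$ ($m = -5 + 1 = -4$)
$u{\left(o \right)} = - \frac{4 o}{3}$ ($u{\left(o \right)} = o \left(-1\right) + o \left(- \frac{1}{3}\right) = - o - \frac{o}{3} = - \frac{4 o}{3}$)
$\left(u{\left(m \right)} + Q{\left(\sqrt{3 + G},-4 \right)}\right)^{2} = \left(\left(- \frac{4}{3}\right) \left(-4\right) - \frac{\sqrt{3 + 3}}{3}\right)^{2} = \left(\frac{16}{3} - \frac{\sqrt{6}}{3}\right)^{2}$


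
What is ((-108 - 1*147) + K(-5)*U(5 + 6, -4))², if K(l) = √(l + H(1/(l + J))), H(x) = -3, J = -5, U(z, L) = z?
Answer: 64057 - 11220*I*√2 ≈ 64057.0 - 15867.0*I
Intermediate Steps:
K(l) = √(-3 + l) (K(l) = √(l - 3) = √(-3 + l))
((-108 - 1*147) + K(-5)*U(5 + 6, -4))² = ((-108 - 1*147) + √(-3 - 5)*(5 + 6))² = ((-108 - 147) + √(-8)*11)² = (-255 + (2*I*√2)*11)² = (-255 + 22*I*√2)²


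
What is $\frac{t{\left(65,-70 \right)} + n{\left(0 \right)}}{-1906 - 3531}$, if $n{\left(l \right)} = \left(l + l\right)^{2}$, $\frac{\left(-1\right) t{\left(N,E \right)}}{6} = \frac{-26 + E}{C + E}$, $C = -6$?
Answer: $\frac{144}{103303} \approx 0.001394$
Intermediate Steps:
$t{\left(N,E \right)} = - \frac{6 \left(-26 + E\right)}{-6 + E}$ ($t{\left(N,E \right)} = - 6 \frac{-26 + E}{-6 + E} = - \frac{6 \left(-26 + E\right)}{-6 + E}$)
$n{\left(l \right)} = 4 l^{2}$ ($n{\left(l \right)} = \left(2 l\right)^{2} = 4 l^{2}$)
$\frac{t{\left(65,-70 \right)} + n{\left(0 \right)}}{-1906 - 3531} = \frac{\frac{6 \left(26 - -70\right)}{-6 - 70} + 4 \cdot 0^{2}}{-1906 - 3531} = \frac{\frac{6 \left(26 + 70\right)}{-76} + 4 \cdot 0}{-5437} = \left(6 \left(- \frac{1}{76}\right) 96 + 0\right) \left(- \frac{1}{5437}\right) = \left(- \frac{144}{19} + 0\right) \left(- \frac{1}{5437}\right) = \left(- \frac{144}{19}\right) \left(- \frac{1}{5437}\right) = \frac{144}{103303}$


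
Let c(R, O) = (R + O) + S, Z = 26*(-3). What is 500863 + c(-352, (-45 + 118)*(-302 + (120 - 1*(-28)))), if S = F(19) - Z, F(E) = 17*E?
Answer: 489670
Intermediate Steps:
Z = -78
S = 401 (S = 17*19 - 1*(-78) = 323 + 78 = 401)
c(R, O) = 401 + O + R (c(R, O) = (R + O) + 401 = (O + R) + 401 = 401 + O + R)
500863 + c(-352, (-45 + 118)*(-302 + (120 - 1*(-28)))) = 500863 + (401 + (-45 + 118)*(-302 + (120 - 1*(-28))) - 352) = 500863 + (401 + 73*(-302 + (120 + 28)) - 352) = 500863 + (401 + 73*(-302 + 148) - 352) = 500863 + (401 + 73*(-154) - 352) = 500863 + (401 - 11242 - 352) = 500863 - 11193 = 489670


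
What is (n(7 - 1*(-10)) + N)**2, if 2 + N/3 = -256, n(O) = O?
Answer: 573049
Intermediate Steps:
N = -774 (N = -6 + 3*(-256) = -6 - 768 = -774)
(n(7 - 1*(-10)) + N)**2 = ((7 - 1*(-10)) - 774)**2 = ((7 + 10) - 774)**2 = (17 - 774)**2 = (-757)**2 = 573049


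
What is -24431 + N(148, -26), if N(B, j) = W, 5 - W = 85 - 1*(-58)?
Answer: -24569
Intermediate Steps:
W = -138 (W = 5 - (85 - 1*(-58)) = 5 - (85 + 58) = 5 - 1*143 = 5 - 143 = -138)
N(B, j) = -138
-24431 + N(148, -26) = -24431 - 138 = -24569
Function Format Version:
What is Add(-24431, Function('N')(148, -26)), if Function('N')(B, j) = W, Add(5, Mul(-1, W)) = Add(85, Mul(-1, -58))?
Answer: -24569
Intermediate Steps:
W = -138 (W = Add(5, Mul(-1, Add(85, Mul(-1, -58)))) = Add(5, Mul(-1, Add(85, 58))) = Add(5, Mul(-1, 143)) = Add(5, -143) = -138)
Function('N')(B, j) = -138
Add(-24431, Function('N')(148, -26)) = Add(-24431, -138) = -24569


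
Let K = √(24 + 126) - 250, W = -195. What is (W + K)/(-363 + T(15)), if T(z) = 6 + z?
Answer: 445/342 - 5*√6/342 ≈ 1.2654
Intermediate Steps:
K = -250 + 5*√6 (K = √150 - 250 = 5*√6 - 250 = -250 + 5*√6 ≈ -237.75)
(W + K)/(-363 + T(15)) = (-195 + (-250 + 5*√6))/(-363 + (6 + 15)) = (-445 + 5*√6)/(-363 + 21) = (-445 + 5*√6)/(-342) = (-445 + 5*√6)*(-1/342) = 445/342 - 5*√6/342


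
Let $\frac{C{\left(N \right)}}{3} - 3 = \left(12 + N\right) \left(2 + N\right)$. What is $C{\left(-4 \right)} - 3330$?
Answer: $-3369$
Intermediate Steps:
$C{\left(N \right)} = 9 + 3 \left(2 + N\right) \left(12 + N\right)$ ($C{\left(N \right)} = 9 + 3 \left(12 + N\right) \left(2 + N\right) = 9 + 3 \left(2 + N\right) \left(12 + N\right)$)
$C{\left(-4 \right)} - 3330 = \left(81 + 3 \left(-4\right)^{2} + 42 \left(-4\right)\right) - 3330 = \left(81 + 3 \cdot 16 - 168\right) - 3330 = \left(81 + 48 - 168\right) - 3330 = -39 - 3330 = -3369$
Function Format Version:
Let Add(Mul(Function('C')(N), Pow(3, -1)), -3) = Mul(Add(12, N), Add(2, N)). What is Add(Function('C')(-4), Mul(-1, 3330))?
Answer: -3369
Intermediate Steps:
Function('C')(N) = Add(9, Mul(3, Add(2, N), Add(12, N))) (Function('C')(N) = Add(9, Mul(3, Mul(Add(12, N), Add(2, N)))) = Add(9, Mul(3, Mul(Add(2, N), Add(12, N)))) = Add(9, Mul(3, Add(2, N), Add(12, N))))
Add(Function('C')(-4), Mul(-1, 3330)) = Add(Add(81, Mul(3, Pow(-4, 2)), Mul(42, -4)), Mul(-1, 3330)) = Add(Add(81, Mul(3, 16), -168), -3330) = Add(Add(81, 48, -168), -3330) = Add(-39, -3330) = -3369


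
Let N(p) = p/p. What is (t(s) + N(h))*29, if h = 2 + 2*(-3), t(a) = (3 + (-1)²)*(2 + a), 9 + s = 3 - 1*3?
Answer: -783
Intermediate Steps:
s = -9 (s = -9 + (3 - 1*3) = -9 + (3 - 3) = -9 + 0 = -9)
t(a) = 8 + 4*a (t(a) = (3 + 1)*(2 + a) = 4*(2 + a) = 8 + 4*a)
h = -4 (h = 2 - 6 = -4)
N(p) = 1
(t(s) + N(h))*29 = ((8 + 4*(-9)) + 1)*29 = ((8 - 36) + 1)*29 = (-28 + 1)*29 = -27*29 = -783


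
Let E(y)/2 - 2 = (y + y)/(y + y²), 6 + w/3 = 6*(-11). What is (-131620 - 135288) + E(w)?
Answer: -57384364/215 ≈ -2.6690e+5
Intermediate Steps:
w = -216 (w = -18 + 3*(6*(-11)) = -18 + 3*(-66) = -18 - 198 = -216)
E(y) = 4 + 4*y/(y + y²) (E(y) = 4 + 2*((y + y)/(y + y²)) = 4 + 2*((2*y)/(y + y²)) = 4 + 2*(2*y/(y + y²)) = 4 + 4*y/(y + y²))
(-131620 - 135288) + E(w) = (-131620 - 135288) + 4*(2 - 216)/(1 - 216) = -266908 + 4*(-214)/(-215) = -266908 + 4*(-1/215)*(-214) = -266908 + 856/215 = -57384364/215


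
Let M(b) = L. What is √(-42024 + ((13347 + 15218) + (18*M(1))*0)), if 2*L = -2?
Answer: I*√13459 ≈ 116.01*I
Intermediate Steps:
L = -1 (L = (½)*(-2) = -1)
M(b) = -1
√(-42024 + ((13347 + 15218) + (18*M(1))*0)) = √(-42024 + ((13347 + 15218) + (18*(-1))*0)) = √(-42024 + (28565 - 18*0)) = √(-42024 + (28565 + 0)) = √(-42024 + 28565) = √(-13459) = I*√13459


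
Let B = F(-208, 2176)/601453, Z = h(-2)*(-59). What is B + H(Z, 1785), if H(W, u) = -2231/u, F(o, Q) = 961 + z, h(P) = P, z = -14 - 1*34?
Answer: -1340211938/1073593605 ≈ -1.2483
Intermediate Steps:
z = -48 (z = -14 - 34 = -48)
F(o, Q) = 913 (F(o, Q) = 961 - 48 = 913)
Z = 118 (Z = -2*(-59) = 118)
B = 913/601453 ≈ 0.0015180
B + H(Z, 1785) = 913/601453 - 2231/1785 = -1340211938/1073593605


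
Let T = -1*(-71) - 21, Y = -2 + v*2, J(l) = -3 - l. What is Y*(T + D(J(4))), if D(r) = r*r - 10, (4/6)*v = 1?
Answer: 89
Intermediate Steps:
v = 3/2 (v = (3/2)*1 = 3/2 ≈ 1.5000)
Y = 1 (Y = -2 + (3/2)*2 = -2 + 3 = 1)
D(r) = -10 + r² (D(r) = r² - 10 = -10 + r²)
T = 50 (T = 71 - 21 = 50)
Y*(T + D(J(4))) = 1*(50 + (-10 + (-3 - 1*4)²)) = 1*(50 + (-10 + (-3 - 4)²)) = 1*(50 + (-10 + (-7)²)) = 1*(50 + (-10 + 49)) = 1*(50 + 39) = 1*89 = 89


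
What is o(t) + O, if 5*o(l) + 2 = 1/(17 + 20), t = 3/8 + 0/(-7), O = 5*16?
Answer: 14727/185 ≈ 79.605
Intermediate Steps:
O = 80
t = 3/8 (t = 3*(1/8) + 0*(-1/7) = 3/8 + 0 = 3/8 ≈ 0.37500)
o(l) = -73/185 (o(l) = -2/5 + 1/(5*(17 + 20)) = -2/5 + (1/5)/37 = -2/5 + (1/5)*(1/37) = -2/5 + 1/185 = -73/185)
o(t) + O = -73/185 + 80 = 14727/185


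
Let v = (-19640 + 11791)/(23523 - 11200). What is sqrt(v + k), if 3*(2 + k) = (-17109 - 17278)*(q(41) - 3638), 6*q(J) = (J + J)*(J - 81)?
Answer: sqrt(65555522926221977)/36969 ≈ 6925.8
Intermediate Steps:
q(J) = J*(-81 + J)/3 (q(J) = ((J + J)*(J - 81))/6 = ((2*J)*(-81 + J))/6 = (2*J*(-81 + J))/6 = J*(-81 + J)/3)
k = 431694380/9 (k = -2 + ((-17109 - 17278)*((1/3)*41*(-81 + 41) - 3638))/3 = -2 + (-34387*((1/3)*41*(-40) - 3638))/3 = -2 + (-34387*(-1640/3 - 3638))/3 = -2 + (-34387*(-12554/3))/3 = -2 + (1/3)*(431694398/3) = -2 + 431694398/9 = 431694380/9 ≈ 4.7966e+7)
v = -7849/12323 ≈ -0.63694
sqrt(v + k) = sqrt(-7849/12323 + 431694380/9) = sqrt(5319769774099/110907) = sqrt(65555522926221977)/36969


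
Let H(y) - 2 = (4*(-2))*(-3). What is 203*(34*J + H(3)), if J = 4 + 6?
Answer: 74298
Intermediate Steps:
H(y) = 26 (H(y) = 2 + (4*(-2))*(-3) = 2 - 8*(-3) = 2 + 24 = 26)
J = 10
203*(34*J + H(3)) = 203*(34*10 + 26) = 203*(340 + 26) = 203*366 = 74298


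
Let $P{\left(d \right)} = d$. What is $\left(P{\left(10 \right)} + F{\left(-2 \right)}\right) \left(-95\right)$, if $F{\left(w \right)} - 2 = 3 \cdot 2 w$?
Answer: $0$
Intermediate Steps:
$F{\left(w \right)} = 2 + 6 w$ ($F{\left(w \right)} = 2 + 3 \cdot 2 w = 2 + 6 w$)
$\left(P{\left(10 \right)} + F{\left(-2 \right)}\right) \left(-95\right) = \left(10 + \left(2 + 6 \left(-2\right)\right)\right) \left(-95\right) = \left(10 + \left(2 - 12\right)\right) \left(-95\right) = \left(10 - 10\right) \left(-95\right) = 0 \left(-95\right) = 0$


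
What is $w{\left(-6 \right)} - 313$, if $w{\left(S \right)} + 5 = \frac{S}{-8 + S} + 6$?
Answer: $- \frac{2181}{7} \approx -311.57$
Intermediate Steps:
$w{\left(S \right)} = 1 + \frac{S}{-8 + S}$ ($w{\left(S \right)} = -5 + \left(\frac{S}{-8 + S} + 6\right) = -5 + \left(6 + \frac{S}{-8 + S}\right) = 1 + \frac{S}{-8 + S}$)
$w{\left(-6 \right)} - 313 = \frac{2 \left(-4 - 6\right)}{-8 - 6} - 313 = 2 \frac{1}{-14} \left(-10\right) - 313 = 2 \left(- \frac{1}{14}\right) \left(-10\right) - 313 = \frac{10}{7} - 313 = - \frac{2181}{7}$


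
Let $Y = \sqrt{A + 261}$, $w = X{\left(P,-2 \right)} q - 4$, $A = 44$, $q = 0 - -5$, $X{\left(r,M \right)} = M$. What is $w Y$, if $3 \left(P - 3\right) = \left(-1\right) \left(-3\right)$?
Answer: $- 14 \sqrt{305} \approx -244.5$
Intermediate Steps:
$P = 4$ ($P = 3 + \frac{\left(-1\right) \left(-3\right)}{3} = 3 + \frac{1}{3} \cdot 3 = 3 + 1 = 4$)
$q = 5$ ($q = 0 + 5 = 5$)
$w = -14$ ($w = \left(-2\right) 5 - 4 = -10 - 4 = -14$)
$Y = \sqrt{305}$ ($Y = \sqrt{44 + 261} = \sqrt{305} \approx 17.464$)
$w Y = - 14 \sqrt{305}$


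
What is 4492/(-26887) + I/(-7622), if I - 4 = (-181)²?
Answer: -915190579/204932714 ≈ -4.4658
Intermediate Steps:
I = 32765 (I = 4 + (-181)² = 4 + 32761 = 32765)
4492/(-26887) + I/(-7622) = 4492/(-26887) + 32765/(-7622) = 4492*(-1/26887) + 32765*(-1/7622) = -4492/26887 - 32765/7622 = -915190579/204932714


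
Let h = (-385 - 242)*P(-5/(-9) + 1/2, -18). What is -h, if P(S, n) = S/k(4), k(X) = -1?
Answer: -3971/6 ≈ -661.83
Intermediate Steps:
P(S, n) = -S (P(S, n) = S/(-1) = S*(-1) = -S)
h = 3971/6 (h = (-385 - 242)*(-(-5/(-9) + 1/2)) = -(-627)*(-5*(-1/9) + 1*(1/2)) = -(-627)*(5/9 + 1/2) = -(-627)*19/18 = -627*(-19/18) = 3971/6 ≈ 661.83)
-h = -1*3971/6 = -3971/6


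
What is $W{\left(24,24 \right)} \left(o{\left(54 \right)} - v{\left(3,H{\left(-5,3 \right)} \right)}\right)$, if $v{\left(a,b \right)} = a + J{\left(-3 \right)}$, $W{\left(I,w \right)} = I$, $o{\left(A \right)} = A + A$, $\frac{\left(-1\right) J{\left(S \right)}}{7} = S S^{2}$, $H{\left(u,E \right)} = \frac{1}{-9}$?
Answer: $-2016$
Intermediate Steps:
$H{\left(u,E \right)} = - \frac{1}{9}$
$J{\left(S \right)} = - 7 S^{3}$ ($J{\left(S \right)} = - 7 S S^{2} = - 7 S^{3}$)
$o{\left(A \right)} = 2 A$
$v{\left(a,b \right)} = 189 + a$ ($v{\left(a,b \right)} = a - 7 \left(-3\right)^{3} = a - -189 = a + 189 = 189 + a$)
$W{\left(24,24 \right)} \left(o{\left(54 \right)} - v{\left(3,H{\left(-5,3 \right)} \right)}\right) = 24 \left(2 \cdot 54 - \left(189 + 3\right)\right) = 24 \left(108 - 192\right) = 24 \left(-84\right) = -2016$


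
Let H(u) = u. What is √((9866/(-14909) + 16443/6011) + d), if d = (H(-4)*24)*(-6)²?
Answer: I*√27739814152069733617/89617999 ≈ 58.77*I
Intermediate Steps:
d = -3456 (d = -4*24*(-6)² = -96*36 = -3456)
√((9866/(-14909) + 16443/6011) + d) = √((9866/(-14909) + 16443/6011) - 3456) = √((9866*(-1/14909) + 16443*(1/6011)) - 3456) = √((-9866/14909 + 16443/6011) - 3456) = √(185844161/89617999 - 3456) = √(-309533960383/89617999) = I*√27739814152069733617/89617999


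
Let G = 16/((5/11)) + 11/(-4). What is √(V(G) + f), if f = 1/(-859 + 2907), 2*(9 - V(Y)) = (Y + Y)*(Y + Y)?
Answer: I*√214733262/320 ≈ 45.793*I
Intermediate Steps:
G = 649/20 (G = 16/((5*(1/11))) + 11*(-¼) = 16/(5/11) - 11/4 = 16*(11/5) - 11/4 = 176/5 - 11/4 = 649/20 ≈ 32.450)
V(Y) = 9 - 2*Y² (V(Y) = 9 - (Y + Y)*(Y + Y)/2 = 9 - 2*Y*2*Y/2 = 9 - 2*Y²)
f = 1/2048 ≈ 0.00048828
√(V(G) + f) = √((9 - 2*(649/20)²) + 1/2048) = √((9 - 2*421201/400) + 1/2048) = √((9 - 421201/200) + 1/2048) = √(-419401/200 + 1/2048) = √(-107366631/51200) = I*√214733262/320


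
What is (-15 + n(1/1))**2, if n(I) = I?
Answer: 196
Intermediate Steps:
(-15 + n(1/1))**2 = (-15 + 1/1)**2 = (-15 + 1)**2 = (-14)**2 = 196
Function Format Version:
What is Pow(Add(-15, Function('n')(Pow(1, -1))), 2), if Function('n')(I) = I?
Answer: 196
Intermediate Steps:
Pow(Add(-15, Function('n')(Pow(1, -1))), 2) = Pow(Add(-15, Pow(1, -1)), 2) = Pow(Add(-15, 1), 2) = Pow(-14, 2) = 196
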